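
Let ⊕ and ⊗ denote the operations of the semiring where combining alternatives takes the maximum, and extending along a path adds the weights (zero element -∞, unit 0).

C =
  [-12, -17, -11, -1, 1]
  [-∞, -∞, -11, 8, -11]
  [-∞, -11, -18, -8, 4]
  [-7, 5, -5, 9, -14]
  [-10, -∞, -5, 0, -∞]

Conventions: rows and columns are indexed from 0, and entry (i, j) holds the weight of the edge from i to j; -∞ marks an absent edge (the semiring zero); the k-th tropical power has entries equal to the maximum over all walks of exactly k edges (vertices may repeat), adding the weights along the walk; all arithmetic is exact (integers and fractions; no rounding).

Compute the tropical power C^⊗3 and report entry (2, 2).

C^⊗2:
  [-8, 4, -4, 8, -7]
  [1, 13, 3, 17, -6]
  [-6, -3, -1, 4, -14]
  [2, 14, 4, 18, -1]
  [-7, 5, -5, 9, -1]
C^⊗3:
  [1, 13, 3, 17, 0]
  [10, 22, 12, 26, 7]
  [-3, 9, -1, 13, 3]
  [11, 23, 13, 27, 8]
  [2, 14, 4, 18, -1]
Key observation: the optimum is the walk 2->4->3->2, with weight 4 + 0 + (-5) = -1.
Optimal value attained by: walk 2->4->3->2.
Answer: (C^⊗3)[2][2] = -1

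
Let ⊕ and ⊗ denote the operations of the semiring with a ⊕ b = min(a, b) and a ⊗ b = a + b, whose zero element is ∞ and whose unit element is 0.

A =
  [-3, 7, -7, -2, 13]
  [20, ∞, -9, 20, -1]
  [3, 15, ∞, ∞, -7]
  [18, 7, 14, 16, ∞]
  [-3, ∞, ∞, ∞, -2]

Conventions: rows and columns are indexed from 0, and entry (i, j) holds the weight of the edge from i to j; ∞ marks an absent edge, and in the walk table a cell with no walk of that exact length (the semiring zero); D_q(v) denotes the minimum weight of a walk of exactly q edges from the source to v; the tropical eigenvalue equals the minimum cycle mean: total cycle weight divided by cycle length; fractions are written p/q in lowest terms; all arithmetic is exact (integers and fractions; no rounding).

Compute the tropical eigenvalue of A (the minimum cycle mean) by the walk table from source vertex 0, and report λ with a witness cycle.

q=0: [0, ∞, ∞, ∞, ∞]
q=1: [-3, 7, -7, -2, 13]
q=2: [-6, 4, -10, -5, -14]
q=3: [-17, 1, -13, -8, -17]
q=4: [-20, -10, -24, -19, -20]
q=5: [-23, -13, -27, -22, -31]
Optimal cycle mean attained by: cycle 0->2->4->0, total (-7) + (-7) + (-3), length 3.
Answer: λ = -17/3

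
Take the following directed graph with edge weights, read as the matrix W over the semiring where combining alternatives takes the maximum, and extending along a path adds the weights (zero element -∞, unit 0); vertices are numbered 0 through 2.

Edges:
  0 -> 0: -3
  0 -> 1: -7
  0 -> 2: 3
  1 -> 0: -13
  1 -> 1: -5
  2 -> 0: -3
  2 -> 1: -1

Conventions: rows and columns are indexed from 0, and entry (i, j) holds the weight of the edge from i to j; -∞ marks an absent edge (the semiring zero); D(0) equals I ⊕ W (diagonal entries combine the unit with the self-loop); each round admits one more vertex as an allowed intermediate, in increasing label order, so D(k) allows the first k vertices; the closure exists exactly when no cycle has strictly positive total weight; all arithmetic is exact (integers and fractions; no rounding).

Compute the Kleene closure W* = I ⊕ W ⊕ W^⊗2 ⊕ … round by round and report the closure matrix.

D(0):
  [0, -7, 3]
  [-13, 0, -∞]
  [-3, -1, 0]
D(1):
  [0, -7, 3]
  [-13, 0, -10]
  [-3, -1, 0]
D(2):
  [0, -7, 3]
  [-13, 0, -10]
  [-3, -1, 0]
D(3):
  [0, 2, 3]
  [-13, 0, -10]
  [-3, -1, 0]
Answer: W* = [[0, 2, 3], [-13, 0, -10], [-3, -1, 0]]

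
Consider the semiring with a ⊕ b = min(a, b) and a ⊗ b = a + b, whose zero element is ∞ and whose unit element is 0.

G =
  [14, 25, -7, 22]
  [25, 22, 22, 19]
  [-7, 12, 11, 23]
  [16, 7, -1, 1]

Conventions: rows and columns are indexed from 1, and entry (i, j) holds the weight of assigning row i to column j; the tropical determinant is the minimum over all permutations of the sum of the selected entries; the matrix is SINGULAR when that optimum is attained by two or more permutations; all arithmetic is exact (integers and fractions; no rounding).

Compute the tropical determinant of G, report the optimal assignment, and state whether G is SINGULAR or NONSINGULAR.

σ = (1, 2, 3, 4): 14 + 22 + 11 + 1 = 48
σ = (1, 2, 4, 3): 14 + 22 + 23 + (-1) = 58
σ = (1, 3, 2, 4): 14 + 22 + 12 + 1 = 49
σ = (1, 3, 4, 2): 14 + 22 + 23 + 7 = 66
σ = (1, 4, 2, 3): 14 + 19 + 12 + (-1) = 44
σ = (1, 4, 3, 2): 14 + 19 + 11 + 7 = 51
σ = (2, 1, 3, 4): 25 + 25 + 11 + 1 = 62
σ = (2, 1, 4, 3): 25 + 25 + 23 + (-1) = 72
σ = (2, 3, 1, 4): 25 + 22 + (-7) + 1 = 41
σ = (2, 3, 4, 1): 25 + 22 + 23 + 16 = 86
σ = (2, 4, 1, 3): 25 + 19 + (-7) + (-1) = 36
σ = (2, 4, 3, 1): 25 + 19 + 11 + 16 = 71
σ = (3, 1, 2, 4): (-7) + 25 + 12 + 1 = 31
σ = (3, 1, 4, 2): (-7) + 25 + 23 + 7 = 48
σ = (3, 2, 1, 4): (-7) + 22 + (-7) + 1 = 9
σ = (3, 2, 4, 1): (-7) + 22 + 23 + 16 = 54
σ = (3, 4, 1, 2): (-7) + 19 + (-7) + 7 = 12
σ = (3, 4, 2, 1): (-7) + 19 + 12 + 16 = 40
σ = (4, 1, 2, 3): 22 + 25 + 12 + (-1) = 58
σ = (4, 1, 3, 2): 22 + 25 + 11 + 7 = 65
σ = (4, 2, 1, 3): 22 + 22 + (-7) + (-1) = 36
σ = (4, 2, 3, 1): 22 + 22 + 11 + 16 = 71
σ = (4, 3, 1, 2): 22 + 22 + (-7) + 7 = 44
σ = (4, 3, 2, 1): 22 + 22 + 12 + 16 = 72
Optimal value attained by: σ = (3, 2, 1, 4).
Answer: det⊕(G) = 9; verdict: NONSINGULAR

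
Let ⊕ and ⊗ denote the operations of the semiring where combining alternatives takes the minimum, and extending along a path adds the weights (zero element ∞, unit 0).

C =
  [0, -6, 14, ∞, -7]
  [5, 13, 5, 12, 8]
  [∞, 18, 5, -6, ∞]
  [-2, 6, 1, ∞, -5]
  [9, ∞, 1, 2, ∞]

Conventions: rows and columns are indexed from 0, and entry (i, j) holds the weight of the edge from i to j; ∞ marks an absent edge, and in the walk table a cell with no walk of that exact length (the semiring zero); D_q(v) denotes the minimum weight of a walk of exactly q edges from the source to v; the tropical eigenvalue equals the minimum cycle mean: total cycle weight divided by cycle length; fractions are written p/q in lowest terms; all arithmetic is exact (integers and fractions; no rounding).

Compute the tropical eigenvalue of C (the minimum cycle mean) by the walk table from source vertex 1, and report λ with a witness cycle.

q=0: [∞, 0, ∞, ∞, ∞]
q=1: [5, 13, 5, 12, 8]
q=2: [5, -1, 9, -1, -2]
q=3: [-3, -1, -1, 0, -6]
q=4: [-3, -9, -5, -7, -10]
q=5: [-9, -9, -9, -11, -12]
Optimal cycle mean attained by: cycle 0->4->2->3->0, total (-7) + 1 + (-6) + (-2), length 4.
Answer: λ = -7/2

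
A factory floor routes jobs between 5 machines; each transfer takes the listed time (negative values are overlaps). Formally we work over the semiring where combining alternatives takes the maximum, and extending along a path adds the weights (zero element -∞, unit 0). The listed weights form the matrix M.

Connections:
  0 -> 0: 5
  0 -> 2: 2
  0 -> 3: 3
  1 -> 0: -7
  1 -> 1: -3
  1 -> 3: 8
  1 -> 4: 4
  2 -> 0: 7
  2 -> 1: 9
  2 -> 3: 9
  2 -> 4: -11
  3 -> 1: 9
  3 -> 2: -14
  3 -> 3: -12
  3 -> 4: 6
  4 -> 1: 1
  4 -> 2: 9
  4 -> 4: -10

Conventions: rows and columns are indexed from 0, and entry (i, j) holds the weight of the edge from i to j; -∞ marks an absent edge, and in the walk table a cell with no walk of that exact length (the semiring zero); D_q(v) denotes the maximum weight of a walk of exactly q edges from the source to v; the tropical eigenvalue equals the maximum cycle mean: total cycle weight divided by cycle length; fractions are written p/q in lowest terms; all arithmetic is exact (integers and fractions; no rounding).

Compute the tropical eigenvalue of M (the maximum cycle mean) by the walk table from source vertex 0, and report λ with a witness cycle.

q=0: [0, -∞, -∞, -∞, -∞]
q=1: [5, -∞, 2, 3, -∞]
q=2: [10, 12, 7, 11, 9]
q=3: [15, 20, 18, 20, 17]
q=4: [25, 29, 26, 28, 26]
q=5: [33, 37, 35, 37, 34]
Optimal cycle mean attained by: cycle 1->3->1, total 8 + 9, length 2.
Answer: λ = 17/2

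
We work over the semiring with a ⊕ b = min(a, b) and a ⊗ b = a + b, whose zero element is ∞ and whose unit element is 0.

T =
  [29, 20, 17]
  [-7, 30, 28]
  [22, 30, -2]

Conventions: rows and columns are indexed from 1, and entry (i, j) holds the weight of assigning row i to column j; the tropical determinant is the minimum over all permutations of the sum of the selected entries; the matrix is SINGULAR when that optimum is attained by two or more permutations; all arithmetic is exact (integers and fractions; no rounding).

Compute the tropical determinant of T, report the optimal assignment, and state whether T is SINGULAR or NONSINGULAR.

σ = (1, 2, 3): 29 + 30 + (-2) = 57
σ = (1, 3, 2): 29 + 28 + 30 = 87
σ = (2, 1, 3): 20 + (-7) + (-2) = 11
σ = (2, 3, 1): 20 + 28 + 22 = 70
σ = (3, 1, 2): 17 + (-7) + 30 = 40
σ = (3, 2, 1): 17 + 30 + 22 = 69
Optimal value attained by: σ = (2, 1, 3).
Answer: det⊕(T) = 11; verdict: NONSINGULAR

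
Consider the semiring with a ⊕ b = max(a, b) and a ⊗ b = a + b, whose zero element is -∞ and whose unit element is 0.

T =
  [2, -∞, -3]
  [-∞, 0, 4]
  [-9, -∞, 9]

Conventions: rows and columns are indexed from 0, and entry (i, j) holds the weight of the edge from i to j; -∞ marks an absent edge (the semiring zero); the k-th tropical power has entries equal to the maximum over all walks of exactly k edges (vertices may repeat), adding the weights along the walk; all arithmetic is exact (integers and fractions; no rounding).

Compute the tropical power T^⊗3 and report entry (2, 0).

T^⊗2:
  [4, -∞, 6]
  [-5, 0, 13]
  [0, -∞, 18]
T^⊗3:
  [6, -∞, 15]
  [4, 0, 22]
  [9, -∞, 27]
Key observation: the optimum is the walk 2->2->2->0, with weight 9 + 9 + (-9) = 9.
Optimal value attained by: walk 2->2->2->0.
Answer: (T^⊗3)[2][0] = 9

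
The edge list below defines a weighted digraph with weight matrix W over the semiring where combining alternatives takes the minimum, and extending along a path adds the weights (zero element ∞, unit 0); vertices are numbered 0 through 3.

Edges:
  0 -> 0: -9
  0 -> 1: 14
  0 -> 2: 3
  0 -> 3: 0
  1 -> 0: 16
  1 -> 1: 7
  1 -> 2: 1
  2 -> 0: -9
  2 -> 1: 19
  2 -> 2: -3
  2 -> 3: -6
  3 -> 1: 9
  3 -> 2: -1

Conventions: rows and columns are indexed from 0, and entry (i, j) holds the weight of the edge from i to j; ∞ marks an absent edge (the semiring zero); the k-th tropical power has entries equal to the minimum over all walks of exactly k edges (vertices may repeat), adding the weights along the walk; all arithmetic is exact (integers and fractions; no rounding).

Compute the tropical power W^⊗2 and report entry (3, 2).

W^⊗2:
  [-18, 5, -6, -9]
  [-8, 14, -2, -5]
  [-18, 3, -7, -9]
  [-10, 16, -4, -7]
Key observation: the optimum is the walk 3->2->2, with weight (-1) + (-3) = -4.
Optimal value attained by: walk 3->2->2.
Answer: (W^⊗2)[3][2] = -4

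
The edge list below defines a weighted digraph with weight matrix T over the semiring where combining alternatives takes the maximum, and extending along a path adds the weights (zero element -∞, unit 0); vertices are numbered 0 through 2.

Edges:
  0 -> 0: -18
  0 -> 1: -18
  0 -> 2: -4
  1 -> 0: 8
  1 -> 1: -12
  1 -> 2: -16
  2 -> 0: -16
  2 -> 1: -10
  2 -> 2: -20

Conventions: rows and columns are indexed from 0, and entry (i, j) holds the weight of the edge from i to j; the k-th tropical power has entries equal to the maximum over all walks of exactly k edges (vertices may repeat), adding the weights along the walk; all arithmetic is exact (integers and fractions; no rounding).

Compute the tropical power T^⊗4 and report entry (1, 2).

T^⊗2:
  [-10, -14, -22]
  [-4, -10, 4]
  [-2, -22, -20]
T^⊗3:
  [-6, -26, -14]
  [-2, -6, -8]
  [-14, -20, -6]
T^⊗4:
  [-18, -24, -10]
  [2, -18, -6]
  [-12, -16, -18]
Key observation: the optimum is the walk 1->0->1->0->2, with weight 8 + (-18) + 8 + (-4) = -6.
Optimal value attained by: walk 1->0->1->0->2.
Answer: (T^⊗4)[1][2] = -6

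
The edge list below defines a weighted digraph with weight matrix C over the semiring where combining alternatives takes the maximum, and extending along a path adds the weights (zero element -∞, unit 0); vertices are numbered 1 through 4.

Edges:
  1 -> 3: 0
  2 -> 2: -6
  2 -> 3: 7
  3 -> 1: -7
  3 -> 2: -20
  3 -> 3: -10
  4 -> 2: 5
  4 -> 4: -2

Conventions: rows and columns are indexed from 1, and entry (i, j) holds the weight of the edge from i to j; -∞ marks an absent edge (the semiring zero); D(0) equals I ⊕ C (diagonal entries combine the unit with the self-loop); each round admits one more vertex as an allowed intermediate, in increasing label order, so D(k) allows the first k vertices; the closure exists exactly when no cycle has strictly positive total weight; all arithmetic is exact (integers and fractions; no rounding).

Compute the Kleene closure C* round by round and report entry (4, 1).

D(0):
  [0, -∞, 0, -∞]
  [-∞, 0, 7, -∞]
  [-7, -20, 0, -∞]
  [-∞, 5, -∞, 0]
D(1):
  [0, -∞, 0, -∞]
  [-∞, 0, 7, -∞]
  [-7, -20, 0, -∞]
  [-∞, 5, -∞, 0]
D(2):
  [0, -∞, 0, -∞]
  [-∞, 0, 7, -∞]
  [-7, -20, 0, -∞]
  [-∞, 5, 12, 0]
D(3):
  [0, -20, 0, -∞]
  [0, 0, 7, -∞]
  [-7, -20, 0, -∞]
  [5, 5, 12, 0]
D(4):
  [0, -20, 0, -∞]
  [0, 0, 7, -∞]
  [-7, -20, 0, -∞]
  [5, 5, 12, 0]
Answer: C*[4][1] = 5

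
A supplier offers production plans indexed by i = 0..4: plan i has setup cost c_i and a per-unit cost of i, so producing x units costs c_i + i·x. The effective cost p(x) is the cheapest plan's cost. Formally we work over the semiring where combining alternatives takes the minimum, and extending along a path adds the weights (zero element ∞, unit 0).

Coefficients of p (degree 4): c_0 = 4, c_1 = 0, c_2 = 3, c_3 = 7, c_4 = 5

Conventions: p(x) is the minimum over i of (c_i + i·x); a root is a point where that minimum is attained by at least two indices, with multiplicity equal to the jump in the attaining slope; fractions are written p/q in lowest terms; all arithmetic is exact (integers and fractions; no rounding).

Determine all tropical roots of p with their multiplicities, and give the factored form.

hull edge (i=0, c=4) to (i=1, c=0): slope -4, span 1
hull edge (i=1, c=0) to (i=4, c=5): slope 5/3, span 3
Factored form: p(x) = 5 ⊗ (x ⊕ (-5/3)) ⊗ (x ⊕ (-5/3)) ⊗ (x ⊕ (-5/3)) ⊗ (x ⊕ 4)
Answer: roots = -5/3 (mult 3), 4 (mult 1)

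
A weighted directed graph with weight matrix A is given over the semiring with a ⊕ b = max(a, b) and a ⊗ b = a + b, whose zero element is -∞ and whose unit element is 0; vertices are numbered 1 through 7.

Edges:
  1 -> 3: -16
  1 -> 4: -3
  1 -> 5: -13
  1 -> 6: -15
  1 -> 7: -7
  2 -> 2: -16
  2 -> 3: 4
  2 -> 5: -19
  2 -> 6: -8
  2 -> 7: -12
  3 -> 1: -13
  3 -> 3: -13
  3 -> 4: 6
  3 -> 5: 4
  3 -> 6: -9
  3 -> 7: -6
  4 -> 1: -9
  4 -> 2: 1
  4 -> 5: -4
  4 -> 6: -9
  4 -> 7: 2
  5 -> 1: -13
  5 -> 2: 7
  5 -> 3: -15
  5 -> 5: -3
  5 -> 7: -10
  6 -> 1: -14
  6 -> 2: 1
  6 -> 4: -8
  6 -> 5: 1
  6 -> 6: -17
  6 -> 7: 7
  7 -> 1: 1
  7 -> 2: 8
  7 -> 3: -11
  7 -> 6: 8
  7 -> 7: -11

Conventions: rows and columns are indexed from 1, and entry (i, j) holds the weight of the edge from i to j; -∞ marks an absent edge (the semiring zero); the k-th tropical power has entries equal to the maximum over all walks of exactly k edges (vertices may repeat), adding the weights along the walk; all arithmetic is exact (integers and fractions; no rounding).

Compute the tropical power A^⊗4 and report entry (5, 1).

A^⊗2:
  [-6, 1, -18, -10, -7, 1, -1]
  [-9, -4, -9, 10, 8, -4, -1]
  [-3, 11, -11, -7, 2, 2, 8]
  [3, 10, 5, -12, -7, 10, -2]
  [-9, 4, 11, -9, -6, -1, -5]
  [8, 15, 5, -17, -2, 15, -4]
  [-6, 9, 12, 0, 9, 0, 15]
A^⊗3:
  [0, 7, 5, -7, 2, 7, 8]
  [1, 15, 0, -3, 6, 7, 12]
  [9, 16, 15, -5, 3, 16, 9]
  [-1, 11, 14, 11, 11, 6, 17]
  [-2, 3, 8, 17, 15, 3, 6]
  [1, 16, 19, 11, 16, 7, 22]
  [16, 23, 13, 18, 16, 23, 7]
A^⊗4:
  [9, 16, 11, 11, 9, 16, 14]
  [13, 20, 19, 6, 8, 20, 14]
  [10, 17, 20, 21, 19, 17, 23]
  [18, 25, 15, 20, 18, 25, 13]
  [8, 22, 7, 14, 13, 14, 19]
  [23, 30, 20, 25, 23, 30, 14]
  [9, 24, 27, 19, 24, 15, 30]
Key observation: the optimum is the walk 5->2->3->4->1, with weight 7 + 4 + 6 + (-9) = 8.
Optimal value attained by: walk 5->2->3->4->1.
Answer: (A^⊗4)[5][1] = 8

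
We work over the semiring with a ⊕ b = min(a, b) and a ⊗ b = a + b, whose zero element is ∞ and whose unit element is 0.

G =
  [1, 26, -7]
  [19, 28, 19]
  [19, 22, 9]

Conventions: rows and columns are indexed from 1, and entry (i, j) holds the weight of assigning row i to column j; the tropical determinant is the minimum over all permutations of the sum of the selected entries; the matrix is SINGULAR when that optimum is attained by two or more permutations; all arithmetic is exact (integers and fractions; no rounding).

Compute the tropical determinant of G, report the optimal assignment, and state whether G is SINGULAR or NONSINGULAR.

σ = (1, 2, 3): 1 + 28 + 9 = 38
σ = (1, 3, 2): 1 + 19 + 22 = 42
σ = (2, 1, 3): 26 + 19 + 9 = 54
σ = (2, 3, 1): 26 + 19 + 19 = 64
σ = (3, 1, 2): (-7) + 19 + 22 = 34
σ = (3, 2, 1): (-7) + 28 + 19 = 40
Optimal value attained by: σ = (3, 1, 2).
Answer: det⊕(G) = 34; verdict: NONSINGULAR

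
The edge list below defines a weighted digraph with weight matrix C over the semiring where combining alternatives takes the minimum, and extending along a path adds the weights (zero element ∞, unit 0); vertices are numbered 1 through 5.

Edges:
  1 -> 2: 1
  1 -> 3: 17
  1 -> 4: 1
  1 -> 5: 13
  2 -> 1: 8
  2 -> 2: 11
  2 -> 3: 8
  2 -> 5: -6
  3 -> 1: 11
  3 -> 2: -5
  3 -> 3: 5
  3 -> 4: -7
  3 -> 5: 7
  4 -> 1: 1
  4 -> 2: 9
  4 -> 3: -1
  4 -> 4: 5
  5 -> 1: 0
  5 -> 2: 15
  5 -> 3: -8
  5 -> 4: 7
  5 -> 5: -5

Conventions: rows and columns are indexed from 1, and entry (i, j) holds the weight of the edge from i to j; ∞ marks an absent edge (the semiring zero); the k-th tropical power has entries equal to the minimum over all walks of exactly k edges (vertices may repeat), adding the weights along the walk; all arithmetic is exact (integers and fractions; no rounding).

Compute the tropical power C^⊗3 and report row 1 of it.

C^⊗2:
  [2, 10, 0, 6, -5]
  [-6, 3, -14, 1, -11]
  [-6, 0, -8, -2, -11]
  [6, -6, 4, -8, 3]
  [-5, -13, -13, -15, -10]
C^⊗3:
  [-5, -5, -13, -7, -10]
  [-11, -19, -19, -21, -16]
  [-11, -13, -19, -15, -16]
  [-7, -1, -9, -3, -12]
  [-14, -18, -18, -20, -19]
Answer: row 1 of C^⊗3 = [-5, -5, -13, -7, -10]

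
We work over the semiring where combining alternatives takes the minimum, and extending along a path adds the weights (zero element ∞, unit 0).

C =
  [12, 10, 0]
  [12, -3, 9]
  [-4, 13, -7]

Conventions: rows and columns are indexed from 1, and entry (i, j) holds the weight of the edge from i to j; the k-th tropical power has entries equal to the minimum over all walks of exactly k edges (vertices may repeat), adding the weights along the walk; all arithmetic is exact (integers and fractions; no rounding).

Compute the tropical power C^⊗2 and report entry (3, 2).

C^⊗2:
  [-4, 7, -7]
  [5, -6, 2]
  [-11, 6, -14]
Key observation: the optimum is the walk 3->1->2, with weight (-4) + 10 = 6.
Optimal value attained by: walk 3->1->2.
Answer: (C^⊗2)[3][2] = 6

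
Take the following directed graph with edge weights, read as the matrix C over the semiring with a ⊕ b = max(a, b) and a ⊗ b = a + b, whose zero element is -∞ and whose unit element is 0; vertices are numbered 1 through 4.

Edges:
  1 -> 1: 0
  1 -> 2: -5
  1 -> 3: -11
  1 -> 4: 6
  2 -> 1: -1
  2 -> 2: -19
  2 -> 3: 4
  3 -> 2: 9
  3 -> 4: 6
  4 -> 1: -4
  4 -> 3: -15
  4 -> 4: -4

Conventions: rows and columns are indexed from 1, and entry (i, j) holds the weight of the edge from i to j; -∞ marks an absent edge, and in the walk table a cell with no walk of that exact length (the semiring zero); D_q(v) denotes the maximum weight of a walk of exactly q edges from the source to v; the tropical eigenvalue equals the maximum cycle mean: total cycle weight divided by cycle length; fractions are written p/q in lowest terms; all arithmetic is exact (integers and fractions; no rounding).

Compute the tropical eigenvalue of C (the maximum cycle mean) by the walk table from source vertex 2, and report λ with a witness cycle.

q=0: [-∞, 0, -∞, -∞]
q=1: [-1, -19, 4, -∞]
q=2: [-1, 13, -12, 10]
q=3: [12, -3, 17, 6]
q=4: [12, 26, 1, 23]
Optimal cycle mean attained by: cycle 2->3->2, total 4 + 9, length 2.
Answer: λ = 13/2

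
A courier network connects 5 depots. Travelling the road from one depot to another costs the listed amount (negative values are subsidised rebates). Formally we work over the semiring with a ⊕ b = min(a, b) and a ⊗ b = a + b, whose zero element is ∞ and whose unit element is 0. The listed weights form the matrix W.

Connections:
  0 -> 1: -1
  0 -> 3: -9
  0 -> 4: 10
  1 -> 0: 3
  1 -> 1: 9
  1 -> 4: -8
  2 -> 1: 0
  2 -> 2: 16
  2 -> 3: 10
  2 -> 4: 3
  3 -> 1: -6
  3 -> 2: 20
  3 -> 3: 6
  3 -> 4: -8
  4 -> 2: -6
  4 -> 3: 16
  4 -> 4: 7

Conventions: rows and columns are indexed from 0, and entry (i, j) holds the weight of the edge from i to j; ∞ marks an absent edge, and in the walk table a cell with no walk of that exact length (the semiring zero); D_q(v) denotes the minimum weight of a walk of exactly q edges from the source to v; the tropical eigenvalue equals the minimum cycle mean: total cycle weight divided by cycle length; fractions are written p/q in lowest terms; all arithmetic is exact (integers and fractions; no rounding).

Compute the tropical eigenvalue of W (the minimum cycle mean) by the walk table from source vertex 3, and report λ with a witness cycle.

q=0: [∞, ∞, ∞, 0, ∞]
q=1: [∞, -6, 20, 6, -8]
q=2: [-3, 0, -14, 8, -14]
q=3: [3, -14, -20, -12, -11]
q=4: [-11, -20, -17, -10, -22]
q=5: [-17, -17, -28, -20, -28]
Optimal cycle mean attained by: cycle 1->4->2->1, total (-8) + (-6) + 0, length 3.
Answer: λ = -14/3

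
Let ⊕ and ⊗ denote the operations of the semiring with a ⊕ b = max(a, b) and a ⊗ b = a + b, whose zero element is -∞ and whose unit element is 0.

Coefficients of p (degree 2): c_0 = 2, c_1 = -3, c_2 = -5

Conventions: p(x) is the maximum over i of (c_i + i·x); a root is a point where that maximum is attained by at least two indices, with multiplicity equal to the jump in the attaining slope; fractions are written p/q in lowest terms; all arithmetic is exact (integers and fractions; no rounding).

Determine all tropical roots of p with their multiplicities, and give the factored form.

hull edge (i=0, c=2) to (i=2, c=-5): slope -7/2, span 2
Factored form: p(x) = -5 ⊗ (x ⊕ 7/2) ⊗ (x ⊕ 7/2)
Answer: roots = 7/2 (mult 2)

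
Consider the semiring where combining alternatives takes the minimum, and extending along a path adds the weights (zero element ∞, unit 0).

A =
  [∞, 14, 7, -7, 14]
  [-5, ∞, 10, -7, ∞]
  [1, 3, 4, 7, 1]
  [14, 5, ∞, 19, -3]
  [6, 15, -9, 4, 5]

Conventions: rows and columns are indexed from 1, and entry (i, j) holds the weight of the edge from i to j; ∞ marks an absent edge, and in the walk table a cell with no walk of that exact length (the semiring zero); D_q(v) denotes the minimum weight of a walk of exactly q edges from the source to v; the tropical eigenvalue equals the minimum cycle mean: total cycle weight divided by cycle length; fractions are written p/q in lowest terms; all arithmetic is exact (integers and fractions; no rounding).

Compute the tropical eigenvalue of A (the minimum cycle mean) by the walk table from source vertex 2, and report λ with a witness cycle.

q=0: [∞, 0, ∞, ∞, ∞]
q=1: [-5, ∞, 10, -7, ∞]
q=2: [7, -2, 2, -12, -10]
q=3: [-7, -7, -19, -9, -15]
q=4: [-18, -16, -24, -14, -18]
q=5: [-23, -21, -27, -25, -23]
Optimal cycle mean attained by: cycle 1->4->5->3->1, total (-7) + (-3) + (-9) + 1, length 4.
Answer: λ = -9/2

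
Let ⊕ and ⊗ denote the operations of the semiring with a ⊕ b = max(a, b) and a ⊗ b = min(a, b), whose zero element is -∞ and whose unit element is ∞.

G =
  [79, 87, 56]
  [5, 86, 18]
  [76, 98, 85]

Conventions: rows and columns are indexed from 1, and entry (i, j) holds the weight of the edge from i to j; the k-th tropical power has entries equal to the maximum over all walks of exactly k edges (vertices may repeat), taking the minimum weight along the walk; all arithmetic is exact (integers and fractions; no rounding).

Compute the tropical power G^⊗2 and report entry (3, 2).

G^⊗2:
  [79, 86, 56]
  [18, 86, 18]
  [76, 86, 85]
Key observation: the optimum is the walk 3->2->2, with weight 98 min 86 = 86.
Optimal value attained by: walk 3->2->2.
Answer: (G^⊗2)[3][2] = 86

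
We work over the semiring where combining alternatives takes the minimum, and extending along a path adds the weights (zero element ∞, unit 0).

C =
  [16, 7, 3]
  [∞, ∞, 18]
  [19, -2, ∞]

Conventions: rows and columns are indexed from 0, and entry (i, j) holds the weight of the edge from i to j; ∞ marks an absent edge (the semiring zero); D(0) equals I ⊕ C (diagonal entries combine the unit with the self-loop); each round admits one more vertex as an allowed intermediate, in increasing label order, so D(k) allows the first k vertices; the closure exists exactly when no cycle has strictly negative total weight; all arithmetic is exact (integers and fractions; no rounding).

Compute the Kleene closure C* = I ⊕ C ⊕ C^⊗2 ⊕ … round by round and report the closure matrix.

D(0):
  [0, 7, 3]
  [∞, 0, 18]
  [19, -2, 0]
D(1):
  [0, 7, 3]
  [∞, 0, 18]
  [19, -2, 0]
D(2):
  [0, 7, 3]
  [∞, 0, 18]
  [19, -2, 0]
D(3):
  [0, 1, 3]
  [37, 0, 18]
  [19, -2, 0]
Answer: C* = [[0, 1, 3], [37, 0, 18], [19, -2, 0]]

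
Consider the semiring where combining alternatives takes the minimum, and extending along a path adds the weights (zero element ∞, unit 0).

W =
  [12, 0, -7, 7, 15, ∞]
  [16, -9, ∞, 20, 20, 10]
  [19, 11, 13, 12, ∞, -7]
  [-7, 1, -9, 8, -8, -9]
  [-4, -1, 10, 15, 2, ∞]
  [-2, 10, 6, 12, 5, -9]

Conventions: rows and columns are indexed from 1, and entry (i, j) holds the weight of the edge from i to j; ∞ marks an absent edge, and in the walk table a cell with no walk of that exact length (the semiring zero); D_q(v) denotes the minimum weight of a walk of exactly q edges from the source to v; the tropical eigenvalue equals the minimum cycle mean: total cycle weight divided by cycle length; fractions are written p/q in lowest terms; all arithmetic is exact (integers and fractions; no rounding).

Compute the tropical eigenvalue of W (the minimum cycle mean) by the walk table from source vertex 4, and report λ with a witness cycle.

q=0: [∞, ∞, ∞, 0, ∞, ∞]
q=1: [-7, 1, -9, 8, -8, -9]
q=2: [-12, -9, -14, 0, -6, -18]
q=3: [-20, -18, -19, -6, -13, -27]
q=4: [-29, -27, -27, -15, -22, -36]
q=5: [-38, -36, -36, -24, -31, -45]
q=6: [-47, -45, -45, -33, -40, -54]
Optimal cycle mean attained by: cycle 2->2, total (-9), length 1.
Answer: λ = -9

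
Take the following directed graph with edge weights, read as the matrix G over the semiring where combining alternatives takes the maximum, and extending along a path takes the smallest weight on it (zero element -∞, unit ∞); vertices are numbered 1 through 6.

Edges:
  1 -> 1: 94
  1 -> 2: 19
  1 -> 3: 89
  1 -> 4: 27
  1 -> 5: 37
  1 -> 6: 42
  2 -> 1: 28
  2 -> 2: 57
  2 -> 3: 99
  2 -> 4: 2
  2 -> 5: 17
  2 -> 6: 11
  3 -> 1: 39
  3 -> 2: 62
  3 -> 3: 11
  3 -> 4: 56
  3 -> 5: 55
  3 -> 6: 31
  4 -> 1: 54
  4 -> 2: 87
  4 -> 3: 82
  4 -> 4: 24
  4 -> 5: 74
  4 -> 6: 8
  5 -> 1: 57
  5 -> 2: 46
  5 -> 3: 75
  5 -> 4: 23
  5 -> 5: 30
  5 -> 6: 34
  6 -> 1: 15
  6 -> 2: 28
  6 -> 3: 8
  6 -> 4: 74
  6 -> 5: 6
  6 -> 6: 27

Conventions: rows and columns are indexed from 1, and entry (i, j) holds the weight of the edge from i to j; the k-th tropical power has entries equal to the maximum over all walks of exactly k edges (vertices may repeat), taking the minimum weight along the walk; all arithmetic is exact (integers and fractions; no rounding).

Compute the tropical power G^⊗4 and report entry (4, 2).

G^⊗2:
  [94, 62, 89, 56, 55, 42]
  [39, 62, 57, 56, 55, 31]
  [55, 57, 62, 31, 56, 39]
  [57, 62, 87, 56, 55, 42]
  [57, 62, 57, 56, 55, 42]
  [54, 74, 74, 27, 74, 27]
G^⊗3:
  [94, 62, 89, 56, 56, 42]
  [55, 57, 62, 56, 56, 39]
  [56, 62, 57, 56, 55, 42]
  [57, 62, 62, 56, 56, 42]
  [57, 57, 62, 56, 56, 42]
  [57, 62, 74, 56, 55, 42]
G^⊗4:
  [94, 62, 89, 56, 56, 42]
  [56, 62, 57, 56, 56, 42]
  [56, 57, 62, 56, 56, 42]
  [57, 62, 62, 56, 56, 42]
  [57, 62, 57, 56, 56, 42]
  [57, 62, 62, 56, 56, 42]
Key observation: the optimum is the walk 4->3->2->3->2, with weight 82 min 62 min 99 min 62 = 62.
Optimal value attained by: walk 4->3->2->3->2.
Answer: (G^⊗4)[4][2] = 62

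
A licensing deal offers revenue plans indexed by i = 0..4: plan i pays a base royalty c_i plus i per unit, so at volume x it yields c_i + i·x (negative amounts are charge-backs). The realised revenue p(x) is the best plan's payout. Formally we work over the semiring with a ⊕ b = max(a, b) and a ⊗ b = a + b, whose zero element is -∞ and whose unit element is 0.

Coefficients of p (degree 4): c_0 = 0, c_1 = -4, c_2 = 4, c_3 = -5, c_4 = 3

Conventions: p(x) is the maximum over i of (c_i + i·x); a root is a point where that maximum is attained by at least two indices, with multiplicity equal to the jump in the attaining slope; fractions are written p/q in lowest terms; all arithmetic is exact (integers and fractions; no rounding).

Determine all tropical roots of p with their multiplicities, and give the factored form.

hull edge (i=0, c=0) to (i=2, c=4): slope 2, span 2
hull edge (i=2, c=4) to (i=4, c=3): slope -1/2, span 2
Factored form: p(x) = 3 ⊗ (x ⊕ (-2)) ⊗ (x ⊕ (-2)) ⊗ (x ⊕ 1/2) ⊗ (x ⊕ 1/2)
Answer: roots = -2 (mult 2), 1/2 (mult 2)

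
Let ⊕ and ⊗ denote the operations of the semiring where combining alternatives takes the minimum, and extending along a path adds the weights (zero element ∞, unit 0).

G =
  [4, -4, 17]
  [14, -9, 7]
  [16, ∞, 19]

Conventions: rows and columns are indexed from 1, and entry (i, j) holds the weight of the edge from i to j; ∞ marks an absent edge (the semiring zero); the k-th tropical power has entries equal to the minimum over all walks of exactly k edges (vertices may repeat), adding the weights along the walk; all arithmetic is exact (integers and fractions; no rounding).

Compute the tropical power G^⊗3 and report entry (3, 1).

G^⊗2:
  [8, -13, 3]
  [5, -18, -2]
  [20, 12, 33]
G^⊗3:
  [1, -22, -6]
  [-4, -27, -11]
  [24, 3, 19]
Key observation: the optimum is the walk 3->1->1->1, with weight 16 + 4 + 4 = 24.
Optimal value attained by: walk 3->1->1->1.
Answer: (G^⊗3)[3][1] = 24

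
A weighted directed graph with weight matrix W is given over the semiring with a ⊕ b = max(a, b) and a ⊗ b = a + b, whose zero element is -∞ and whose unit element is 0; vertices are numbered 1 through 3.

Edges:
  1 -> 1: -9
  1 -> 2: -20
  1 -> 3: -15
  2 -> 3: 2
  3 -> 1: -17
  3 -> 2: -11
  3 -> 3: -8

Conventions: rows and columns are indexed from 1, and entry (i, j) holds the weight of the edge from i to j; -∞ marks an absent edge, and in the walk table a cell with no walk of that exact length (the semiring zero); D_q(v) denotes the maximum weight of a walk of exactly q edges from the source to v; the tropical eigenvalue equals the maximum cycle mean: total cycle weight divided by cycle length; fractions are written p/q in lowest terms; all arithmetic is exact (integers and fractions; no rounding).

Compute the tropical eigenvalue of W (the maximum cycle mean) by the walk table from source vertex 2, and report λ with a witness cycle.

q=0: [-∞, 0, -∞]
q=1: [-∞, -∞, 2]
q=2: [-15, -9, -6]
q=3: [-23, -17, -7]
Optimal cycle mean attained by: cycle 2->3->2, total 2 + (-11), length 2.
Answer: λ = -9/2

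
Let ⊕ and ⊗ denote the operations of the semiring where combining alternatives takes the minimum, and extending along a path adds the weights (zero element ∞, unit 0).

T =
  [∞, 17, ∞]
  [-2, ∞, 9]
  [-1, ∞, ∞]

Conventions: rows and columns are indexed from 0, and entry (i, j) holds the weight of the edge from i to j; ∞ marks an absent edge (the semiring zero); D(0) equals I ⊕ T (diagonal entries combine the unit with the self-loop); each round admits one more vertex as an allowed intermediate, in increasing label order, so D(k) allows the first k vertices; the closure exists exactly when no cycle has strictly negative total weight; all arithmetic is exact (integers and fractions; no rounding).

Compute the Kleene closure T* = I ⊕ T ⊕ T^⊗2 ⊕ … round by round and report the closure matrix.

D(0):
  [0, 17, ∞]
  [-2, 0, 9]
  [-1, ∞, 0]
D(1):
  [0, 17, ∞]
  [-2, 0, 9]
  [-1, 16, 0]
D(2):
  [0, 17, 26]
  [-2, 0, 9]
  [-1, 16, 0]
D(3):
  [0, 17, 26]
  [-2, 0, 9]
  [-1, 16, 0]
Answer: T* = [[0, 17, 26], [-2, 0, 9], [-1, 16, 0]]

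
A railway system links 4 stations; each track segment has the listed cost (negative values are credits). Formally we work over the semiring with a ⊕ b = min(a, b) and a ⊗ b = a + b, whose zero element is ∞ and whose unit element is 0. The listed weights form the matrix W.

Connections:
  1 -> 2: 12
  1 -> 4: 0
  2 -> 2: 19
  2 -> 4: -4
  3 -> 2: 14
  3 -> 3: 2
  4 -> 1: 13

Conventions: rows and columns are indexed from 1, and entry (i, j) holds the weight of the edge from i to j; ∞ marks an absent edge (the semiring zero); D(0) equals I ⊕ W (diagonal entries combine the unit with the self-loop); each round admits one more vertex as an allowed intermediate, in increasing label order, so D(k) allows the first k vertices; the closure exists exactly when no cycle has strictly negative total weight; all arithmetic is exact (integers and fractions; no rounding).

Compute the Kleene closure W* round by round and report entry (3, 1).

D(0):
  [0, 12, ∞, 0]
  [∞, 0, ∞, -4]
  [∞, 14, 0, ∞]
  [13, ∞, ∞, 0]
D(1):
  [0, 12, ∞, 0]
  [∞, 0, ∞, -4]
  [∞, 14, 0, ∞]
  [13, 25, ∞, 0]
D(2):
  [0, 12, ∞, 0]
  [∞, 0, ∞, -4]
  [∞, 14, 0, 10]
  [13, 25, ∞, 0]
D(3):
  [0, 12, ∞, 0]
  [∞, 0, ∞, -4]
  [∞, 14, 0, 10]
  [13, 25, ∞, 0]
D(4):
  [0, 12, ∞, 0]
  [9, 0, ∞, -4]
  [23, 14, 0, 10]
  [13, 25, ∞, 0]
Answer: W*[3][1] = 23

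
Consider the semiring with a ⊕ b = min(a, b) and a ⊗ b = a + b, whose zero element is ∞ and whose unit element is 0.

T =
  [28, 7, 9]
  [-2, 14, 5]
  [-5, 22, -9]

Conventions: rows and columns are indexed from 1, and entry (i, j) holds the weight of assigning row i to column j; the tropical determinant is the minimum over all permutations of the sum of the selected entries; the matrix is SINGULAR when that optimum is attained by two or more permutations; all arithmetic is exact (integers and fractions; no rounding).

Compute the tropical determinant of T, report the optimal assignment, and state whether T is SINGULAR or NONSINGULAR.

σ = (1, 2, 3): 28 + 14 + (-9) = 33
σ = (1, 3, 2): 28 + 5 + 22 = 55
σ = (2, 1, 3): 7 + (-2) + (-9) = -4
σ = (2, 3, 1): 7 + 5 + (-5) = 7
σ = (3, 1, 2): 9 + (-2) + 22 = 29
σ = (3, 2, 1): 9 + 14 + (-5) = 18
Optimal value attained by: σ = (2, 1, 3).
Answer: det⊕(T) = -4; verdict: NONSINGULAR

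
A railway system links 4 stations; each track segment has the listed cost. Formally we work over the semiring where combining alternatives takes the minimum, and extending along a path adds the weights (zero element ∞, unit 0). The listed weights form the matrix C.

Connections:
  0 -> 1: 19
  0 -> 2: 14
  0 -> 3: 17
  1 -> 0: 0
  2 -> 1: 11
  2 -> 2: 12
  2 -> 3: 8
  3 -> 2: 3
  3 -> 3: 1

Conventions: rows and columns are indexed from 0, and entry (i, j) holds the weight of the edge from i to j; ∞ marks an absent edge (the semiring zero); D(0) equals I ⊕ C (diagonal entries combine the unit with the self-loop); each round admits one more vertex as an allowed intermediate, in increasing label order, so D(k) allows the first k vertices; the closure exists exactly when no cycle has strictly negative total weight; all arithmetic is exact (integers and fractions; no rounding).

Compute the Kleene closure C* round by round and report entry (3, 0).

D(0):
  [0, 19, 14, 17]
  [0, 0, ∞, ∞]
  [∞, 11, 0, 8]
  [∞, ∞, 3, 0]
D(1):
  [0, 19, 14, 17]
  [0, 0, 14, 17]
  [∞, 11, 0, 8]
  [∞, ∞, 3, 0]
D(2):
  [0, 19, 14, 17]
  [0, 0, 14, 17]
  [11, 11, 0, 8]
  [∞, ∞, 3, 0]
D(3):
  [0, 19, 14, 17]
  [0, 0, 14, 17]
  [11, 11, 0, 8]
  [14, 14, 3, 0]
D(4):
  [0, 19, 14, 17]
  [0, 0, 14, 17]
  [11, 11, 0, 8]
  [14, 14, 3, 0]
Answer: C*[3][0] = 14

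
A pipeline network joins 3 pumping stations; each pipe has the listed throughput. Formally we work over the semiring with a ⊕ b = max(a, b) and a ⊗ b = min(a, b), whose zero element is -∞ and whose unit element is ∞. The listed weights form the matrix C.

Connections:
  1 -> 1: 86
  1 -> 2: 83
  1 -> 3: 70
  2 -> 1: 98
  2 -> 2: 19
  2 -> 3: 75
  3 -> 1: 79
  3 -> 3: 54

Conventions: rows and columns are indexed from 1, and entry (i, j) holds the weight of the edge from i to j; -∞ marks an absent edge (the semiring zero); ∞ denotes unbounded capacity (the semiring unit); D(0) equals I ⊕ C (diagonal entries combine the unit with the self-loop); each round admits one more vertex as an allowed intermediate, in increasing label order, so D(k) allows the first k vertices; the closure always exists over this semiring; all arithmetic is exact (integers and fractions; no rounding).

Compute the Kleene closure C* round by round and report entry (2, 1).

D(0):
  [∞, 83, 70]
  [98, ∞, 75]
  [79, -∞, ∞]
D(1):
  [∞, 83, 70]
  [98, ∞, 75]
  [79, 79, ∞]
D(2):
  [∞, 83, 75]
  [98, ∞, 75]
  [79, 79, ∞]
D(3):
  [∞, 83, 75]
  [98, ∞, 75]
  [79, 79, ∞]
Answer: C*[2][1] = 98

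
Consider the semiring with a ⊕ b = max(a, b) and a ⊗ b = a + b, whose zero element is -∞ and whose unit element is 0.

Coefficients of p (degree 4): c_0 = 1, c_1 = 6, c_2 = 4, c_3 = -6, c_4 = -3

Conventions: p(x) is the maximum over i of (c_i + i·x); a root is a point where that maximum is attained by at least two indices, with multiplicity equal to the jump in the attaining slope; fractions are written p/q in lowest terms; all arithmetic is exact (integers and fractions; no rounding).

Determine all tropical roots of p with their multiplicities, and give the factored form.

hull edge (i=0, c=1) to (i=1, c=6): slope 5, span 1
hull edge (i=1, c=6) to (i=2, c=4): slope -2, span 1
hull edge (i=2, c=4) to (i=4, c=-3): slope -7/2, span 2
Factored form: p(x) = -3 ⊗ (x ⊕ (-5)) ⊗ (x ⊕ 2) ⊗ (x ⊕ 7/2) ⊗ (x ⊕ 7/2)
Answer: roots = -5 (mult 1), 2 (mult 1), 7/2 (mult 2)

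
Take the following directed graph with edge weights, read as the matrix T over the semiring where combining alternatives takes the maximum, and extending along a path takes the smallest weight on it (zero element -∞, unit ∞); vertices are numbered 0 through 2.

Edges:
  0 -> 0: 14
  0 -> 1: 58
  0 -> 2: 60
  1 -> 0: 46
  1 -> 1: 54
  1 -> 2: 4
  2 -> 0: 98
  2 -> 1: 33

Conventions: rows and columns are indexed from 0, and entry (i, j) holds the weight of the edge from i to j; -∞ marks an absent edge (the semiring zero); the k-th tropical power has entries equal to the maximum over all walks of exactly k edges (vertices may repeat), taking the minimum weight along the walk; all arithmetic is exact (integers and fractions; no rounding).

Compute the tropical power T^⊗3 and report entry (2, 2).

T^⊗2:
  [60, 54, 14]
  [46, 54, 46]
  [33, 58, 60]
T^⊗3:
  [46, 58, 60]
  [46, 54, 46]
  [60, 54, 33]
Key observation: the optimum is the walk 2->1->0->2, with weight 33 min 46 min 60 = 33.
Optimal value attained by: walk 2->1->0->2.
Answer: (T^⊗3)[2][2] = 33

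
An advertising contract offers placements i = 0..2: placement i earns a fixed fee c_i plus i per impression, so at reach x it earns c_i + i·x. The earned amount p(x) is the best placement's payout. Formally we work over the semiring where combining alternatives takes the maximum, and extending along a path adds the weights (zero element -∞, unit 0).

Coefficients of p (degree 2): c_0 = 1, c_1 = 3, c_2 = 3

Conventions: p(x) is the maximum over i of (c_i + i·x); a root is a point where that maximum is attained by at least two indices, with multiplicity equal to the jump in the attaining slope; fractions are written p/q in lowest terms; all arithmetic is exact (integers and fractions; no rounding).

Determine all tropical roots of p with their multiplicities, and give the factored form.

hull edge (i=0, c=1) to (i=1, c=3): slope 2, span 1
hull edge (i=1, c=3) to (i=2, c=3): slope 0, span 1
Factored form: p(x) = 3 ⊗ (x ⊕ (-2)) ⊗ (x ⊕ 0)
Answer: roots = -2 (mult 1), 0 (mult 1)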